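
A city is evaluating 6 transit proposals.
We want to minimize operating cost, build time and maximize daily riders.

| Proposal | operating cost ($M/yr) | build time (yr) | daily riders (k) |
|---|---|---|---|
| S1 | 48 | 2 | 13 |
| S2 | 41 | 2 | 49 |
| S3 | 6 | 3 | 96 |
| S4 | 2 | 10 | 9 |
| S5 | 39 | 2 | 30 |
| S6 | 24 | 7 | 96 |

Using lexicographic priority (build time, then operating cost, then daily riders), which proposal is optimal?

First minimize build time: best is 2, kept {S1, S2, S5}.
Then minimize operating cost: best is 39, kept {S5}.

S5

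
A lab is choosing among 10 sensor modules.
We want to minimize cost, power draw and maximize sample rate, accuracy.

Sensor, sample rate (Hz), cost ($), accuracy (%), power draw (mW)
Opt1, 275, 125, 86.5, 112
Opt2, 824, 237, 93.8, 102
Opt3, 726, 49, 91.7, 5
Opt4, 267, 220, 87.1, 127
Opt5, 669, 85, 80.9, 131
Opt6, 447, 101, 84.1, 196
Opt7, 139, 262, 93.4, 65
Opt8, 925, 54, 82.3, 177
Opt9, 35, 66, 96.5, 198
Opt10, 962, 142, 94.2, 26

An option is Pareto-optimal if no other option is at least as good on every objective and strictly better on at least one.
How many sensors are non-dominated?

Opt1: dominated by Opt3 (sample rate 726≥275, cost 49≤125, accuracy 91.7≥86.5, power draw 5≤112).
Opt2: dominated by Opt10 (sample rate 962≥824, cost 142≤237, accuracy 94.2≥93.8, power draw 26≤102).
Opt3: not dominated (best cost).
Opt4: dominated by Opt3 (sample rate 726≥267, cost 49≤220, accuracy 91.7≥87.1, power draw 5≤127).
Opt5: dominated by Opt3 (sample rate 726≥669, cost 49≤85, accuracy 91.7≥80.9, power draw 5≤131).
Opt6: dominated by Opt3 (sample rate 726≥447, cost 49≤101, accuracy 91.7≥84.1, power draw 5≤196).
Opt7: dominated by Opt10 (sample rate 962≥139, cost 142≤262, accuracy 94.2≥93.4, power draw 26≤65).
Opt8: not dominated.
Opt9: not dominated (best accuracy).
Opt10: not dominated (best sample rate).
Pareto-optimal: Opt3, Opt8, Opt9, Opt10 → 4.

4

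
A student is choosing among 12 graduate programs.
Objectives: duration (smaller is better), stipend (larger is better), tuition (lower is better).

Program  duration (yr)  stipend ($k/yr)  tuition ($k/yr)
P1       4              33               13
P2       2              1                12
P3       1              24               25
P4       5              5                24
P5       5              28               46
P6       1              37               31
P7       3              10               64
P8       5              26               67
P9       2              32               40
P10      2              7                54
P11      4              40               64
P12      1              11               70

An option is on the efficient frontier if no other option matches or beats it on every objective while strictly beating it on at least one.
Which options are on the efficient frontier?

P1: not dominated.
P2: not dominated (best tuition).
P3: not dominated.
P4: dominated by P1 (duration 4≤5, stipend 33≥5, tuition 13≤24).
P5: dominated by P1 (duration 4≤5, stipend 33≥28, tuition 13≤46).
P6: not dominated.
P7: dominated by P3 (duration 1≤3, stipend 24≥10, tuition 25≤64).
P8: dominated by P1 (duration 4≤5, stipend 33≥26, tuition 13≤67).
P9: dominated by P6 (duration 1≤2, stipend 37≥32, tuition 31≤40).
P10: dominated by P3 (duration 1≤2, stipend 24≥7, tuition 25≤54).
P11: not dominated (best stipend).
P12: dominated by P3 (duration 1≤1, stipend 24≥11, tuition 25≤70).

P1, P2, P3, P6, P11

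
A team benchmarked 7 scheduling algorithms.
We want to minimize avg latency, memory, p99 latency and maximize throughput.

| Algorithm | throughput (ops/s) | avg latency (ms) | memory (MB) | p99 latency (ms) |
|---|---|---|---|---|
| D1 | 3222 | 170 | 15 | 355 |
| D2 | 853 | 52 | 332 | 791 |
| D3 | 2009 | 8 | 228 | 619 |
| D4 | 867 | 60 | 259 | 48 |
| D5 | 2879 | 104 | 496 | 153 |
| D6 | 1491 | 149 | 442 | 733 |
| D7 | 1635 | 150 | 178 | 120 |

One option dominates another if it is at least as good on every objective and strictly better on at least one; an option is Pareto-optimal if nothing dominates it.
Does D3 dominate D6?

Yes

D3 vs D6: throughput 2009≥1491, avg latency 8≤149, memory 228≤442, p99 latency 619≤733 — D3 is at least as good on every objective with at least one strict improvement.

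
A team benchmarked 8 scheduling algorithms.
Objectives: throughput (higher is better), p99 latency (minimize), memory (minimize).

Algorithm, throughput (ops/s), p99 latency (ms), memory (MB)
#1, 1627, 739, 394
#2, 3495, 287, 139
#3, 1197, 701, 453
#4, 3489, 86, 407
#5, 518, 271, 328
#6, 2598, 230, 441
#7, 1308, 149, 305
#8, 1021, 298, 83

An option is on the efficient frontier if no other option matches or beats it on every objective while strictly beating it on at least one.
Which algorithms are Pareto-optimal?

#1: dominated by #2 (throughput 3495≥1627, p99 latency 287≤739, memory 139≤394).
#2: not dominated (best throughput).
#3: dominated by #2 (throughput 3495≥1197, p99 latency 287≤701, memory 139≤453).
#4: not dominated (best p99 latency).
#5: dominated by #7 (throughput 1308≥518, p99 latency 149≤271, memory 305≤328).
#6: dominated by #4 (throughput 3489≥2598, p99 latency 86≤230, memory 407≤441).
#7: not dominated.
#8: not dominated (best memory).

#2, #4, #7, #8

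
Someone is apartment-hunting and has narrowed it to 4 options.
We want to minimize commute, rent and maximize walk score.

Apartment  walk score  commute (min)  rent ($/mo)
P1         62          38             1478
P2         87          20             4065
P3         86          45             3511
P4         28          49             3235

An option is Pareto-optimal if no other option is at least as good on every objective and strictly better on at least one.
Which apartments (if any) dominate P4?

P1: walk score 62≥28, commute 38≤49, rent 1478≤3235 — dominates P4.
Others (P2, P3) are each worse than P4 on at least one objective.

P1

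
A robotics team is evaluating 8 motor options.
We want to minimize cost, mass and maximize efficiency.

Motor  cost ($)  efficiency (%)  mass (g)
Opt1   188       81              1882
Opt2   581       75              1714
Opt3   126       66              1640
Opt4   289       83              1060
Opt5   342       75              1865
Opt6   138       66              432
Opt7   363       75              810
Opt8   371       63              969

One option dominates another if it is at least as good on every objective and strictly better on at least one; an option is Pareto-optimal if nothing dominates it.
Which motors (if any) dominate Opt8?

Opt6, Opt7

Opt6: cost 138≤371, efficiency 66≥63, mass 432≤969 — dominates Opt8.
Opt7: cost 363≤371, efficiency 75≥63, mass 810≤969 — dominates Opt8.
Others (Opt1, Opt2, Opt3, Opt4, Opt5) are each worse than Opt8 on at least one objective.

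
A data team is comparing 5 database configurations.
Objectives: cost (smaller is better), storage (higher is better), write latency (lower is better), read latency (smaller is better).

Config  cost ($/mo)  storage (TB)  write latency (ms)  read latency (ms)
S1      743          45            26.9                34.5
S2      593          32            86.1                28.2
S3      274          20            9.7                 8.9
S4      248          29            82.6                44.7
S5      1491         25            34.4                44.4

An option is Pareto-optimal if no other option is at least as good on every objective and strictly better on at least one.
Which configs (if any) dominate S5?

S1

S1: cost 743≤1491, storage 45≥25, write latency 26.9≤34.4, read latency 34.5≤44.4 — dominates S5.
Others (S2, S3, S4) are each worse than S5 on at least one objective.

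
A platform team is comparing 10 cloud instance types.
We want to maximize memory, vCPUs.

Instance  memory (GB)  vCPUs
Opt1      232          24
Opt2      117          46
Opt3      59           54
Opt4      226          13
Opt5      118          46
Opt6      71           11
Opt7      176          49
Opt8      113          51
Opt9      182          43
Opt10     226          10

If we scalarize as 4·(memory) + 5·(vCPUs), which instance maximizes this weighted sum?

Opt1

Opt1: 4·232 + 5·24 = 1048
Opt2: 4·117 + 5·46 = 698
Opt3: 4·59 + 5·54 = 506
Opt4: 4·226 + 5·13 = 969
Opt5: 4·118 + 5·46 = 702
Opt6: 4·71 + 5·11 = 339
Opt7: 4·176 + 5·49 = 949
Opt8: 4·113 + 5·51 = 707
Opt9: 4·182 + 5·43 = 943
Opt10: 4·226 + 5·10 = 954
Highest: Opt1 at 1048.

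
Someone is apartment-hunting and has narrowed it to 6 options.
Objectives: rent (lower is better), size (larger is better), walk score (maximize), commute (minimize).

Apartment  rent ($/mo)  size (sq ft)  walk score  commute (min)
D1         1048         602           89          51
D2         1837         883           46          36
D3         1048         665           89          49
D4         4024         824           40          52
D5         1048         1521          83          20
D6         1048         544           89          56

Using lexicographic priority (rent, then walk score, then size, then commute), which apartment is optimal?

D3

First minimize rent: best is 1048, kept {D1, D3, D5, D6}.
Then maximize walk score: best is 89, kept {D1, D3, D6}.
Then maximize size: best is 665, kept {D3}.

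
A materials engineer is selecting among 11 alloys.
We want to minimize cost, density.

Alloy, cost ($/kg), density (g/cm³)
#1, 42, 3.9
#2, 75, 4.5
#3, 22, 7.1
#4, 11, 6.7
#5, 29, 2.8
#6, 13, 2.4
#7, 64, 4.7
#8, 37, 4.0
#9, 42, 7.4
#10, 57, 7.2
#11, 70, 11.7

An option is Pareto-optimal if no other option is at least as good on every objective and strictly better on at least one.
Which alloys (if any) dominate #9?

#1, #3, #4, #5, #6, #8

#1: cost 42≤42, density 3.9≤7.4 — dominates #9.
#3: cost 22≤42, density 7.1≤7.4 — dominates #9.
#4: cost 11≤42, density 6.7≤7.4 — dominates #9.
#5: cost 29≤42, density 2.8≤7.4 — dominates #9.
#6: cost 13≤42, density 2.4≤7.4 — dominates #9.
#8: cost 37≤42, density 4.0≤7.4 — dominates #9.
Others (#2, #7, #10, #11) are each worse than #9 on at least one objective.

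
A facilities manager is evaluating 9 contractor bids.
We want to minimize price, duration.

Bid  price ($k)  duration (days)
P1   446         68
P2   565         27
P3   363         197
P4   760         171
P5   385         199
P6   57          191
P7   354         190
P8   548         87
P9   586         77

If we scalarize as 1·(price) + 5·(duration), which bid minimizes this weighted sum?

P2

P1: 1·446 + 5·68 = 786
P2: 1·565 + 5·27 = 700
P3: 1·363 + 5·197 = 1348
P4: 1·760 + 5·171 = 1615
P5: 1·385 + 5·199 = 1380
P6: 1·57 + 5·191 = 1012
P7: 1·354 + 5·190 = 1304
P8: 1·548 + 5·87 = 983
P9: 1·586 + 5·77 = 971
Lowest: P2 at 700.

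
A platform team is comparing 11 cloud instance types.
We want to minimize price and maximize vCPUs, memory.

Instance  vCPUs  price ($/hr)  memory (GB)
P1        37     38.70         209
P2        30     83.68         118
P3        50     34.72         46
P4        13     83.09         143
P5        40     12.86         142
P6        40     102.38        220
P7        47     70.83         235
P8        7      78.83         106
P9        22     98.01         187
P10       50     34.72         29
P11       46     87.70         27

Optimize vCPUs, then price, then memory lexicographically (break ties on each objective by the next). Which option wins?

First maximize vCPUs: best is 50, kept {P3, P10}.
Then minimize price: best is 34.72, kept {P3, P10}.
Then maximize memory: best is 46, kept {P3}.

P3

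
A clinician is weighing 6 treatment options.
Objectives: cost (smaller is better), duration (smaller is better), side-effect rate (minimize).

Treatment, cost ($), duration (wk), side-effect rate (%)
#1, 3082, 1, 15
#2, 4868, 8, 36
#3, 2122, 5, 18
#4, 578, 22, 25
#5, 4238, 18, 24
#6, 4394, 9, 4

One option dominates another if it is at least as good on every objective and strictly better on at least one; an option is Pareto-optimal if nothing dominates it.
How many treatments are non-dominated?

#1: not dominated (best duration).
#2: dominated by #1 (cost 3082≤4868, duration 1≤8, side-effect rate 15≤36).
#3: not dominated.
#4: not dominated (best cost).
#5: dominated by #1 (cost 3082≤4238, duration 1≤18, side-effect rate 15≤24).
#6: not dominated (best side-effect rate).
Pareto-optimal: #1, #3, #4, #6 → 4.

4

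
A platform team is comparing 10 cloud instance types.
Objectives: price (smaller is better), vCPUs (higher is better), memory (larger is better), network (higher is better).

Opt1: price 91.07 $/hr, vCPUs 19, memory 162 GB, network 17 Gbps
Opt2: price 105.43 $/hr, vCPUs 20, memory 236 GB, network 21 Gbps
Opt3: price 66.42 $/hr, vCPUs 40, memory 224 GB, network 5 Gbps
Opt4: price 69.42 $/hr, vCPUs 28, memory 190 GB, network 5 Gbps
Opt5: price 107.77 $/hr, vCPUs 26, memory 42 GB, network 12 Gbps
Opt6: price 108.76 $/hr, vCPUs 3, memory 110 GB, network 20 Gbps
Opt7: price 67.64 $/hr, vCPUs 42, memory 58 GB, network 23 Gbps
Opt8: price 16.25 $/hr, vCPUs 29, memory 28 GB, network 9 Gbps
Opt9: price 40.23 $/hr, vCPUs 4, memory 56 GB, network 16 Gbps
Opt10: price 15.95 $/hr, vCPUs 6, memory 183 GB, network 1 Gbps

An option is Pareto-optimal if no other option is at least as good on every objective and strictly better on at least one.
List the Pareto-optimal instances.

Opt1: not dominated.
Opt2: not dominated (best memory).
Opt3: not dominated.
Opt4: dominated by Opt3 (price 66.42≤69.42, vCPUs 40≥28, memory 224≥190, network 5≥5).
Opt5: dominated by Opt7 (price 67.64≤107.77, vCPUs 42≥26, memory 58≥42, network 23≥12).
Opt6: dominated by Opt2 (price 105.43≤108.76, vCPUs 20≥3, memory 236≥110, network 21≥20).
Opt7: not dominated (best vCPUs).
Opt8: not dominated.
Opt9: not dominated.
Opt10: not dominated (best price).

Opt1, Opt2, Opt3, Opt7, Opt8, Opt9, Opt10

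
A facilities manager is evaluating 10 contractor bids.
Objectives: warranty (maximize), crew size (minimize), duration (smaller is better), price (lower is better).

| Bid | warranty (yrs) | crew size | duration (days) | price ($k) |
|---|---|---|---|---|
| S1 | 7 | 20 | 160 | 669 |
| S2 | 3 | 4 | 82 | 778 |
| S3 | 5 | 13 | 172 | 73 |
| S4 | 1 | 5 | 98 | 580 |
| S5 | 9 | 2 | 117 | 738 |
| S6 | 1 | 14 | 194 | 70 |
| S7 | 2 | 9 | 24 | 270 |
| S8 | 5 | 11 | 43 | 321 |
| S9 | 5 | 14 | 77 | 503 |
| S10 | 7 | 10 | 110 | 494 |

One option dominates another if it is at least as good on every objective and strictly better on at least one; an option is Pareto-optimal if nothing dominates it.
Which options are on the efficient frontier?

S1: dominated by S10 (warranty 7≥7, crew size 10≤20, duration 110≤160, price 494≤669).
S2: not dominated.
S3: not dominated.
S4: not dominated.
S5: not dominated (best warranty).
S6: not dominated (best price).
S7: not dominated (best duration).
S8: not dominated.
S9: dominated by S8 (warranty 5≥5, crew size 11≤14, duration 43≤77, price 321≤503).
S10: not dominated.

S2, S3, S4, S5, S6, S7, S8, S10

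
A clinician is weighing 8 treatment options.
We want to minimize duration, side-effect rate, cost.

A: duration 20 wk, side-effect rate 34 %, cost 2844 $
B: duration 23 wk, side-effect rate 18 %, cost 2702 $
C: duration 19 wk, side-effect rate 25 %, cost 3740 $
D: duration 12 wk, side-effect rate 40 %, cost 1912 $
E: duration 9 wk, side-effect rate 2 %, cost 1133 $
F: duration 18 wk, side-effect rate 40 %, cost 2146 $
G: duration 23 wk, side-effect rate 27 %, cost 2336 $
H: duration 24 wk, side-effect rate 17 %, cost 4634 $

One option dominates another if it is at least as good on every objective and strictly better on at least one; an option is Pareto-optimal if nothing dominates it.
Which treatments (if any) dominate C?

E: duration 9≤19, side-effect rate 2≤25, cost 1133≤3740 — dominates C.
Others (A, B, D, F, G, H) are each worse than C on at least one objective.

E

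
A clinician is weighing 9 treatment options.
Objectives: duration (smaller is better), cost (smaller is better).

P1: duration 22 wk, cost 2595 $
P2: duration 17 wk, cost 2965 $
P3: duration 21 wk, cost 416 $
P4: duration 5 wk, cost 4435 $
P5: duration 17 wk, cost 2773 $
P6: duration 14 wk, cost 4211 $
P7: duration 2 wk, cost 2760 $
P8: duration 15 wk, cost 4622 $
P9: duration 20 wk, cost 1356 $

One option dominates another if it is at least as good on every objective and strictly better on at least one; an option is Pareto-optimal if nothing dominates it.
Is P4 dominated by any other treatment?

P7 vs P4: duration 2≤5, cost 2760≤4435 — P7 is at least as good on every objective and strictly better on at least one, so P7 dominates P4.

Yes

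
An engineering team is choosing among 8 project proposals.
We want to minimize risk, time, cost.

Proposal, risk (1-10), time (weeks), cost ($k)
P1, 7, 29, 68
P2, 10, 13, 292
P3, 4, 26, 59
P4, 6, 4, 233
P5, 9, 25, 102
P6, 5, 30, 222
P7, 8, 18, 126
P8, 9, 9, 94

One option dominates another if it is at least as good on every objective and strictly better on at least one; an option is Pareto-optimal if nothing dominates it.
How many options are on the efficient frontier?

P1: dominated by P3 (risk 4≤7, time 26≤29, cost 59≤68).
P2: dominated by P4 (risk 6≤10, time 4≤13, cost 233≤292).
P3: not dominated (best risk).
P4: not dominated (best time).
P5: dominated by P8 (risk 9≤9, time 9≤25, cost 94≤102).
P6: dominated by P3 (risk 4≤5, time 26≤30, cost 59≤222).
P7: not dominated.
P8: not dominated.
Pareto-optimal: P3, P4, P7, P8 → 4.

4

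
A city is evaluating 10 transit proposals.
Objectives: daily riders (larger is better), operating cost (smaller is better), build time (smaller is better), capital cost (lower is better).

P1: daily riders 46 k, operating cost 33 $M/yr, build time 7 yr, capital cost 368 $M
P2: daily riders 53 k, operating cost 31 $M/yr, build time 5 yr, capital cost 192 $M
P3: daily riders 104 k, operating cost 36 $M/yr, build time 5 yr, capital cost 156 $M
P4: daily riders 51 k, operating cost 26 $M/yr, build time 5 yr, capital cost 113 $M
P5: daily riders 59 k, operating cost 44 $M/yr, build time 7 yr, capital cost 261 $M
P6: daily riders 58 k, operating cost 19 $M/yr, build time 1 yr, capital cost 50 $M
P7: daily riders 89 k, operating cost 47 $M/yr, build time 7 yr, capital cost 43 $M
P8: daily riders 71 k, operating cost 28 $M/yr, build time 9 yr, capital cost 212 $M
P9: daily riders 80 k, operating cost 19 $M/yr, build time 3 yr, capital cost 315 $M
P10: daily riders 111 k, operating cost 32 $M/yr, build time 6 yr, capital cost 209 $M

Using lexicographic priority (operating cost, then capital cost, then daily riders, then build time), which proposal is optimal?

First minimize operating cost: best is 19, kept {P6, P9}.
Then minimize capital cost: best is 50, kept {P6}.

P6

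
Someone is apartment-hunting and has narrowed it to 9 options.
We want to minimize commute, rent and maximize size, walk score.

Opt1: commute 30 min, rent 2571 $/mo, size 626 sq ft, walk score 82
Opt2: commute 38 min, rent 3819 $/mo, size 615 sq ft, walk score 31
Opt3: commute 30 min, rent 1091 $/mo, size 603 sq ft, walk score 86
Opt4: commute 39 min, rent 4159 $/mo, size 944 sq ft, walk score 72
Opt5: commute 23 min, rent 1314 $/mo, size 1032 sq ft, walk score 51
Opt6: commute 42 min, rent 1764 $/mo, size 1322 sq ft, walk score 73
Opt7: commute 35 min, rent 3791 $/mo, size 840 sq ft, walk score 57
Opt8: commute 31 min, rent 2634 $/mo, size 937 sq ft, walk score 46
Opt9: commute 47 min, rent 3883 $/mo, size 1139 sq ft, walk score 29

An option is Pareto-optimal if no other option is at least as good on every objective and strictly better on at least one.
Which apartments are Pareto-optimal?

Opt1: not dominated.
Opt2: dominated by Opt1 (commute 30≤38, rent 2571≤3819, size 626≥615, walk score 82≥31).
Opt3: not dominated (best rent).
Opt4: not dominated.
Opt5: not dominated (best commute).
Opt6: not dominated (best size).
Opt7: not dominated.
Opt8: dominated by Opt5 (commute 23≤31, rent 1314≤2634, size 1032≥937, walk score 51≥46).
Opt9: dominated by Opt6 (commute 42≤47, rent 1764≤3883, size 1322≥1139, walk score 73≥29).

Opt1, Opt3, Opt4, Opt5, Opt6, Opt7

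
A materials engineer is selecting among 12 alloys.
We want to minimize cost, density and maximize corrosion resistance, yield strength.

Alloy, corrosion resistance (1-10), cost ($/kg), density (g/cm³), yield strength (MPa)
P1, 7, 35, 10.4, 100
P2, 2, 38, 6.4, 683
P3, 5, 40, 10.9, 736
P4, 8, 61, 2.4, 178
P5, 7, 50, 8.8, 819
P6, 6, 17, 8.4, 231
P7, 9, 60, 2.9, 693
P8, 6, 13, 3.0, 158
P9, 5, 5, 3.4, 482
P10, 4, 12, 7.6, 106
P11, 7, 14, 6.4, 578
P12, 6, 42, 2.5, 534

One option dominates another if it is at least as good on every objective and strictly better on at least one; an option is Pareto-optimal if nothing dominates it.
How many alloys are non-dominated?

P1: dominated by P11 (corrosion resistance 7≥7, cost 14≤35, density 6.4≤10.4, yield strength 578≥100).
P2: not dominated.
P3: not dominated.
P4: not dominated (best density).
P5: not dominated (best yield strength).
P6: dominated by P11 (corrosion resistance 7≥6, cost 14≤17, density 6.4≤8.4, yield strength 578≥231).
P7: not dominated (best corrosion resistance).
P8: not dominated.
P9: not dominated (best cost).
P10: dominated by P9 (corrosion resistance 5≥4, cost 5≤12, density 3.4≤7.6, yield strength 482≥106).
P11: not dominated.
P12: not dominated.
Pareto-optimal: P2, P3, P4, P5, P7, P8, P9, P11, P12 → 9.

9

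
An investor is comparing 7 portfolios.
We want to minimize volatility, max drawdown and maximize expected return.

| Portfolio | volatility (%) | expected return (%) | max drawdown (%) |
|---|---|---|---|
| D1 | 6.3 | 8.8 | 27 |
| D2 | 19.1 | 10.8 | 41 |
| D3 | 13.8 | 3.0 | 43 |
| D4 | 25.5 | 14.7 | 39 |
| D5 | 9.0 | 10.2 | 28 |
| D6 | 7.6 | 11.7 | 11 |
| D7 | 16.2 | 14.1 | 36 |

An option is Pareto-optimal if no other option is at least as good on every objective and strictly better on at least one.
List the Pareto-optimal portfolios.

D1: not dominated (best volatility).
D2: dominated by D6 (volatility 7.6≤19.1, expected return 11.7≥10.8, max drawdown 11≤41).
D3: dominated by D1 (volatility 6.3≤13.8, expected return 8.8≥3.0, max drawdown 27≤43).
D4: not dominated (best expected return).
D5: dominated by D6 (volatility 7.6≤9.0, expected return 11.7≥10.2, max drawdown 11≤28).
D6: not dominated (best max drawdown).
D7: not dominated.

D1, D4, D6, D7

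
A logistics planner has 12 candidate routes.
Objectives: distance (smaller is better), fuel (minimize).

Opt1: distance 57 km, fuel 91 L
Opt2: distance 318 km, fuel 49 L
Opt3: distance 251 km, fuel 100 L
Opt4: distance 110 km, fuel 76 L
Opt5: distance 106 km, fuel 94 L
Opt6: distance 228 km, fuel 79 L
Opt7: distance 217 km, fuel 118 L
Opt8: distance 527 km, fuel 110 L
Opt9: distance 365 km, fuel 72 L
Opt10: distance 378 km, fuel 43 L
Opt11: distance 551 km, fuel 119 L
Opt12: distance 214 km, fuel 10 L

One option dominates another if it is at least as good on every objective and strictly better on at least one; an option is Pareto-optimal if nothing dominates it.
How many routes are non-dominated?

3

Opt1: not dominated (best distance).
Opt2: dominated by Opt12 (distance 214≤318, fuel 10≤49).
Opt3: dominated by Opt1 (distance 57≤251, fuel 91≤100).
Opt4: not dominated.
Opt5: dominated by Opt1 (distance 57≤106, fuel 91≤94).
Opt6: dominated by Opt4 (distance 110≤228, fuel 76≤79).
Opt7: dominated by Opt1 (distance 57≤217, fuel 91≤118).
Opt8: dominated by Opt1 (distance 57≤527, fuel 91≤110).
Opt9: dominated by Opt2 (distance 318≤365, fuel 49≤72).
Opt10: dominated by Opt12 (distance 214≤378, fuel 10≤43).
Opt11: dominated by Opt1 (distance 57≤551, fuel 91≤119).
Opt12: not dominated (best fuel).
Pareto-optimal: Opt1, Opt4, Opt12 → 3.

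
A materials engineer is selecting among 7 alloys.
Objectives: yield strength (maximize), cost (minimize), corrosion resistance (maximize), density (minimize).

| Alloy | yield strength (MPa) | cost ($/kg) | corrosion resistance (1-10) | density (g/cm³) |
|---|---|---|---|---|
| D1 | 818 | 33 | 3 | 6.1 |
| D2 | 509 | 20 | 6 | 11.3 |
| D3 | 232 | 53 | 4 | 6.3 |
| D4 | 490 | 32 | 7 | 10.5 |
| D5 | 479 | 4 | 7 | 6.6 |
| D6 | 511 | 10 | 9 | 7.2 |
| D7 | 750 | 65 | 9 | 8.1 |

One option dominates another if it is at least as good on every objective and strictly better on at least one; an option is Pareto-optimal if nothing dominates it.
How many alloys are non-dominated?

D1: not dominated (best yield strength).
D2: dominated by D6 (yield strength 511≥509, cost 10≤20, corrosion resistance 9≥6, density 7.2≤11.3).
D3: not dominated.
D4: dominated by D6 (yield strength 511≥490, cost 10≤32, corrosion resistance 9≥7, density 7.2≤10.5).
D5: not dominated (best cost).
D6: not dominated.
D7: not dominated.
Pareto-optimal: D1, D3, D5, D6, D7 → 5.

5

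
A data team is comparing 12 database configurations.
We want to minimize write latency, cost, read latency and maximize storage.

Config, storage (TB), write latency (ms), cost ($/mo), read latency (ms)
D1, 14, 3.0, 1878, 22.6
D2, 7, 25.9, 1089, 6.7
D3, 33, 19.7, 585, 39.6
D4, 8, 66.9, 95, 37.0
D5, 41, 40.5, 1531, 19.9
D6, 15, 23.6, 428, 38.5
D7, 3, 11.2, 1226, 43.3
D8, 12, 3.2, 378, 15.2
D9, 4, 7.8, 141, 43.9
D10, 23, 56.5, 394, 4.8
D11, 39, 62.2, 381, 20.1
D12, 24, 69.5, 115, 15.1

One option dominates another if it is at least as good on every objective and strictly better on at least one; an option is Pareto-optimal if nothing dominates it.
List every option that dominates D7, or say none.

D8

D8: storage 12≥3, write latency 3.2≤11.2, cost 378≤1226, read latency 15.2≤43.3 — dominates D7.
Others (D1, D2, D3, D4, D5, D6, D9, D10, D11, D12) are each worse than D7 on at least one objective.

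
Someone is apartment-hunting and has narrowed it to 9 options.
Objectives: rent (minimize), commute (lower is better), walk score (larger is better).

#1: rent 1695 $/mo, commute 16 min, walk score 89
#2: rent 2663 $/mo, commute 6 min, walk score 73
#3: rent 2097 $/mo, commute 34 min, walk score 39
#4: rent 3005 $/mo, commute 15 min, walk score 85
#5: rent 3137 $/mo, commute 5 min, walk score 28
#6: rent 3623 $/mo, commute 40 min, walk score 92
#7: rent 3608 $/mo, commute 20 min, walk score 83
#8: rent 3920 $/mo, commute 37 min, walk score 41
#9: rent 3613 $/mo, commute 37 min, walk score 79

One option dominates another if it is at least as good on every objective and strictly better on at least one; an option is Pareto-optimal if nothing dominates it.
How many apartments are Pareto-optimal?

#1: not dominated (best rent).
#2: not dominated.
#3: dominated by #1 (rent 1695≤2097, commute 16≤34, walk score 89≥39).
#4: not dominated.
#5: not dominated (best commute).
#6: not dominated (best walk score).
#7: dominated by #1 (rent 1695≤3608, commute 16≤20, walk score 89≥83).
#8: dominated by #1 (rent 1695≤3920, commute 16≤37, walk score 89≥41).
#9: dominated by #1 (rent 1695≤3613, commute 16≤37, walk score 89≥79).
Pareto-optimal: #1, #2, #4, #5, #6 → 5.

5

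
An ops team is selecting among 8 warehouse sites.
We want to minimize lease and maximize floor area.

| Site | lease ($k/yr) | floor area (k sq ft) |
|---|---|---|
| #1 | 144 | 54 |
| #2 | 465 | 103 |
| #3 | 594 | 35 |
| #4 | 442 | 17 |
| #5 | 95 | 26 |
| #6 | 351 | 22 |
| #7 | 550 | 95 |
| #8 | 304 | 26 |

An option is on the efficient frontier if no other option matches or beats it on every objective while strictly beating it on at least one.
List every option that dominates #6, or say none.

#1: lease 144≤351, floor area 54≥22 — dominates #6.
#5: lease 95≤351, floor area 26≥22 — dominates #6.
#8: lease 304≤351, floor area 26≥22 — dominates #6.
Others (#2, #3, #4, #7) are each worse than #6 on at least one objective.

#1, #5, #8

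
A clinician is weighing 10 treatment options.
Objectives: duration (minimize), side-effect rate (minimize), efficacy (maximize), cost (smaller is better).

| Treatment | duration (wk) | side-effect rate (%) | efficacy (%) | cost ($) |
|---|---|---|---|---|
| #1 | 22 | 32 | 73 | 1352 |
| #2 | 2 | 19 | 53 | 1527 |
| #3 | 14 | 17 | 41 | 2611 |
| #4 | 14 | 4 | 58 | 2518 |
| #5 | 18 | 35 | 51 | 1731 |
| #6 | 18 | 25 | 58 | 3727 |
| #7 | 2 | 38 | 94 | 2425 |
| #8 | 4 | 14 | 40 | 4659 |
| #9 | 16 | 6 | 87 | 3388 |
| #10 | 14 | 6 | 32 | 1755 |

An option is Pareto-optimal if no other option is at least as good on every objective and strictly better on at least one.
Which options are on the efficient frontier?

#1: not dominated (best cost).
#2: not dominated.
#3: dominated by #4 (duration 14≤14, side-effect rate 4≤17, efficacy 58≥41, cost 2518≤2611).
#4: not dominated (best side-effect rate).
#5: dominated by #2 (duration 2≤18, side-effect rate 19≤35, efficacy 53≥51, cost 1527≤1731).
#6: dominated by #4 (duration 14≤18, side-effect rate 4≤25, efficacy 58≥58, cost 2518≤3727).
#7: not dominated (best efficacy).
#8: not dominated.
#9: not dominated.
#10: not dominated.

#1, #2, #4, #7, #8, #9, #10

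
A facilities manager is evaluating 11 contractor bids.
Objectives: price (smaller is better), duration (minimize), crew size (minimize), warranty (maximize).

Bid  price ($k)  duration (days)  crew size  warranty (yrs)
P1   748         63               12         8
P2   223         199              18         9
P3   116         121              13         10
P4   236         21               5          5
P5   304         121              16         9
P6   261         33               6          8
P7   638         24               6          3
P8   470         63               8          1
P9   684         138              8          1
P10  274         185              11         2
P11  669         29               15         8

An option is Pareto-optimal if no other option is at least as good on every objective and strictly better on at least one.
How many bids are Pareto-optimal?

4

P1: dominated by P6 (price 261≤748, duration 33≤63, crew size 6≤12, warranty 8≥8).
P2: dominated by P3 (price 116≤223, duration 121≤199, crew size 13≤18, warranty 10≥9).
P3: not dominated (best price).
P4: not dominated (best duration).
P5: dominated by P3 (price 116≤304, duration 121≤121, crew size 13≤16, warranty 10≥9).
P6: not dominated.
P7: dominated by P4 (price 236≤638, duration 21≤24, crew size 5≤6, warranty 5≥3).
P8: dominated by P4 (price 236≤470, duration 21≤63, crew size 5≤8, warranty 5≥1).
P9: dominated by P4 (price 236≤684, duration 21≤138, crew size 5≤8, warranty 5≥1).
P10: dominated by P4 (price 236≤274, duration 21≤185, crew size 5≤11, warranty 5≥2).
P11: not dominated.
Pareto-optimal: P3, P4, P6, P11 → 4.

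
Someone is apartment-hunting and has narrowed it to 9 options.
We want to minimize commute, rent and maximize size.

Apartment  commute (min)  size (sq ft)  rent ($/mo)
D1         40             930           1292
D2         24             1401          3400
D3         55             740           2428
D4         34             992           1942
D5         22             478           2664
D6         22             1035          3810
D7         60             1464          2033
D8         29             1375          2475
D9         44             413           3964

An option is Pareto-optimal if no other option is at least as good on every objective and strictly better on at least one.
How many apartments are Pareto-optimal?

7

D1: not dominated (best rent).
D2: not dominated.
D3: dominated by D1 (commute 40≤55, size 930≥740, rent 1292≤2428).
D4: not dominated.
D5: not dominated.
D6: not dominated.
D7: not dominated (best size).
D8: not dominated.
D9: dominated by D1 (commute 40≤44, size 930≥413, rent 1292≤3964).
Pareto-optimal: D1, D2, D4, D5, D6, D7, D8 → 7.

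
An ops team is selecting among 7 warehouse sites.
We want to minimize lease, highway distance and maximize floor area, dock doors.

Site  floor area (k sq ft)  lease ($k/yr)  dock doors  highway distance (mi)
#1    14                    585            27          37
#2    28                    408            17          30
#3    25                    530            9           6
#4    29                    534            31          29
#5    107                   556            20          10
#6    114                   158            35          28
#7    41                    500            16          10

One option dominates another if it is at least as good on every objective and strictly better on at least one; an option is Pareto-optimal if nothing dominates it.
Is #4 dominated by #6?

Yes

#6 vs #4: floor area 114≥29, lease 158≤534, dock doors 35≥31, highway distance 28≤29 — #6 is at least as good on every objective with at least one strict improvement.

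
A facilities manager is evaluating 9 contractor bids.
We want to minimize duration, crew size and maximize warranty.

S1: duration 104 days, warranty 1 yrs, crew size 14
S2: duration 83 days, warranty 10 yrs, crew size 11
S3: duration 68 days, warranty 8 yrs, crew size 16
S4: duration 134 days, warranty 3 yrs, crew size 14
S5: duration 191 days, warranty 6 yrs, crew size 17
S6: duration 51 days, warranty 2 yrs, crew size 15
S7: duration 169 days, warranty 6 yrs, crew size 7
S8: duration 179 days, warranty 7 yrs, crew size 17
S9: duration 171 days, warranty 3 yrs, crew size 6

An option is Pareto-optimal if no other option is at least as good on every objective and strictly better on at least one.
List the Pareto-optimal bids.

S2, S3, S6, S7, S9

S1: dominated by S2 (duration 83≤104, warranty 10≥1, crew size 11≤14).
S2: not dominated (best warranty).
S3: not dominated.
S4: dominated by S2 (duration 83≤134, warranty 10≥3, crew size 11≤14).
S5: dominated by S2 (duration 83≤191, warranty 10≥6, crew size 11≤17).
S6: not dominated (best duration).
S7: not dominated.
S8: dominated by S2 (duration 83≤179, warranty 10≥7, crew size 11≤17).
S9: not dominated (best crew size).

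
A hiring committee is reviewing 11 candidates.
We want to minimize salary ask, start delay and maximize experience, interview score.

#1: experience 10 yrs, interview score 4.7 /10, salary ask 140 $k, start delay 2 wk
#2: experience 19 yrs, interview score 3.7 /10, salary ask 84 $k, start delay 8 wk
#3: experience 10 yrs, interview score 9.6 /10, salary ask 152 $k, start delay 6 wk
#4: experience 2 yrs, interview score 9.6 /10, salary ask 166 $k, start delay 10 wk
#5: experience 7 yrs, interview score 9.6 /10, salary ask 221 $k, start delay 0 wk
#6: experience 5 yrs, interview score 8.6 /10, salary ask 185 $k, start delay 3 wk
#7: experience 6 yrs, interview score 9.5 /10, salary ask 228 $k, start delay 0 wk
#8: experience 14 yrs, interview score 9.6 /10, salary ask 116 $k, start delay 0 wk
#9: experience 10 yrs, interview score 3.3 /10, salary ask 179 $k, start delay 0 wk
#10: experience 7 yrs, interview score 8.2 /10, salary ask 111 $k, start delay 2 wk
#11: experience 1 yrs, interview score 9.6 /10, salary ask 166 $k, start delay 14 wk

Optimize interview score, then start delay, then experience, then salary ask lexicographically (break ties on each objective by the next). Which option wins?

First maximize interview score: best is 9.6, kept {#3, #4, #5, #8, #11}.
Then minimize start delay: best is 0, kept {#5, #8}.
Then maximize experience: best is 14, kept {#8}.

#8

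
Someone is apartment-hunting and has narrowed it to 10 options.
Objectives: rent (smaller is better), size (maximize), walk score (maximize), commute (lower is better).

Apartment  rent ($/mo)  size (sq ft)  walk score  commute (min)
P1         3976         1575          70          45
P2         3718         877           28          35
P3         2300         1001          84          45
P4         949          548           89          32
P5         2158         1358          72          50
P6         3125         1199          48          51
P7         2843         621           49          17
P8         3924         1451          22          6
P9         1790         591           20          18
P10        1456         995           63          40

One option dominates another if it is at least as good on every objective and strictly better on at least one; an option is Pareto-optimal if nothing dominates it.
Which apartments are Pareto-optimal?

P1, P2, P3, P4, P5, P7, P8, P9, P10

P1: not dominated (best size).
P2: not dominated.
P3: not dominated.
P4: not dominated (best rent).
P5: not dominated.
P6: dominated by P5 (rent 2158≤3125, size 1358≥1199, walk score 72≥48, commute 50≤51).
P7: not dominated.
P8: not dominated (best commute).
P9: not dominated.
P10: not dominated.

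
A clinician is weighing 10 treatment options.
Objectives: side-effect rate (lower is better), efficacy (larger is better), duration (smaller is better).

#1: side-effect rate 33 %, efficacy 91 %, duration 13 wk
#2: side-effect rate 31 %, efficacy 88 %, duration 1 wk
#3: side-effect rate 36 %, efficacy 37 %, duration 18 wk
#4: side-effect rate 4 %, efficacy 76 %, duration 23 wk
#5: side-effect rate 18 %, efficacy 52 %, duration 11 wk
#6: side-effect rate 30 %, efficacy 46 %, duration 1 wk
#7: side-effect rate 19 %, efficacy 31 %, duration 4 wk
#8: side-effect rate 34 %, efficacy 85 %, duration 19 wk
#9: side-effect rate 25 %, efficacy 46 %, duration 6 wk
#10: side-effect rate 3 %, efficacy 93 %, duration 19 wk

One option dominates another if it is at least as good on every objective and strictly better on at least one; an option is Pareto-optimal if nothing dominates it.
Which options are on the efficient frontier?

#1, #2, #5, #6, #7, #9, #10

#1: not dominated.
#2: not dominated.
#3: dominated by #1 (side-effect rate 33≤36, efficacy 91≥37, duration 13≤18).
#4: dominated by #10 (side-effect rate 3≤4, efficacy 93≥76, duration 19≤23).
#5: not dominated.
#6: not dominated.
#7: not dominated.
#8: dominated by #1 (side-effect rate 33≤34, efficacy 91≥85, duration 13≤19).
#9: not dominated.
#10: not dominated (best side-effect rate).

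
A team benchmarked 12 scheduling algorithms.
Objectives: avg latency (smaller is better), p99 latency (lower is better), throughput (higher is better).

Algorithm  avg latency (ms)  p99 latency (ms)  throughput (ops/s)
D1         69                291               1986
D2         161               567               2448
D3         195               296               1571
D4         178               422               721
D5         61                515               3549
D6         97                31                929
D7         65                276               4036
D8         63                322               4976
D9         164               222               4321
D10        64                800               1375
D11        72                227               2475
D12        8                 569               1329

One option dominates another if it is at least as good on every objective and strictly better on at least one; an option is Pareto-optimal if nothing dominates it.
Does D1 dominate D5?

D1 vs D5: D1 is worse on avg latency (69 vs 61), so it does not dominate D5.

No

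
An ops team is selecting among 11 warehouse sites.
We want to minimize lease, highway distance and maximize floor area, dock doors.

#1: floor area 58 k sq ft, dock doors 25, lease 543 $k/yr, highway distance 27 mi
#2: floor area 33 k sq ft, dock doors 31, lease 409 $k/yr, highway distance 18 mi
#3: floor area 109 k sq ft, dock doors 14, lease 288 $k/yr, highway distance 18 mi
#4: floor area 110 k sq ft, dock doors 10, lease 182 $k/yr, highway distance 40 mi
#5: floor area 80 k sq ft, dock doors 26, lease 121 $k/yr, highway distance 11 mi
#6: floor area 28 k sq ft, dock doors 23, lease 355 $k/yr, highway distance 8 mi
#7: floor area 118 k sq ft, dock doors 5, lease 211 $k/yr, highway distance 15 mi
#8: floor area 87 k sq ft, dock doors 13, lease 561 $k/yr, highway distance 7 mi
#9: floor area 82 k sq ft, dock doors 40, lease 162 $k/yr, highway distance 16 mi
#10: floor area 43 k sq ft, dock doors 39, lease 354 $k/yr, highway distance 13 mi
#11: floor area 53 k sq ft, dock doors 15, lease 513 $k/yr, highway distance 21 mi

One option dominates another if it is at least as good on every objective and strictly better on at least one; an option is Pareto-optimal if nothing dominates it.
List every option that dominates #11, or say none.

#5: floor area 80≥53, dock doors 26≥15, lease 121≤513, highway distance 11≤21 — dominates #11.
#9: floor area 82≥53, dock doors 40≥15, lease 162≤513, highway distance 16≤21 — dominates #11.
Others (#1, #2, #3, #4, #6, #7, #8, #10) are each worse than #11 on at least one objective.

#5, #9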